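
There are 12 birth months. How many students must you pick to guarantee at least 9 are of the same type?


Pigeonhole: to guarantee k in one of n categories, need (k-1)×n + 1.
k = 9, n = 12
Minimum = (9-1) × 12 + 1 = 8 × 12 + 1

97


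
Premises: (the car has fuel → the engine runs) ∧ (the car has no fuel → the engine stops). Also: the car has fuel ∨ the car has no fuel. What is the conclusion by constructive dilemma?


Constructive dilemma: (P → Q) ∧ (R → S), P ∨ R ⊢ Q ∨ S
Premise 1: the car has fuel → the engine runs
Premise 2: the car has no fuel → the engine stops
Premise 3: the car has fuel ∨ the car has no fuel
Case 1: Assuming the car has fuel, then by Premise 1, the engine runs.
Case 2: Assuming the car has no fuel, then by Premise 2, the engine stops.
Since one of the car has fuel or the car has no fuel must hold, we get the engine runs or the engine stops.

The engine runs or the engine stops.


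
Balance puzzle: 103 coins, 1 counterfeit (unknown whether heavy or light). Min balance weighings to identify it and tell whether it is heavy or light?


Let n = 103. 206 possibilities (n coins × lighter/heavier); each weighing has 3 outcomes.
Bound for k weighings: say the first weighing puts j coins on each pan. If it tips, the 2j weighed coins remain suspects (each with a known direction) and k-1 weighings give 3^(k-1) outcomes; 3^(k-1) is odd, so 2j ≤ 3^(k-1) - 1. If it balances, the n - 2j unweighed coins remain with direction unknown: 2(n - 2j) ≤ 3^(k-1) - 1 by the same parity argument. Adding, n ≤ (3^(k-1) - 1) + (3^(k-1) - 1)/2 = (3^k - 3)/2, and the classical three-group strategy achieves this (3 coins in 2 weighings, 12 in 3, 39 in 4, 120 in 5).
So we need the smallest k with (3^k - 3)/2 ≥ 103.
k = 4: (3^4 - 3)/2 = 39 < 103 ✗
k = 5: (3^5 - 3)/2 = 120 ≥ 103 ✓

5


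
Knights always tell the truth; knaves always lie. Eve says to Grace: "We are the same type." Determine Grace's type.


Eve says: "We are the same type."
Case 1: Eve is a Knight (truth-teller)
  Statement is true → they ARE the same → Grace is also a Knight
Case 2: Eve is a Knave (liar)
  Statement is false → they are NOT the same → Grace is a Knight
In both cases, Grace is a Knight.

Knight


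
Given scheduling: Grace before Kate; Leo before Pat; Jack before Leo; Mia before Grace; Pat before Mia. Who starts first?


Constraints: Grace before Kate; Leo before Pat; Jack before Leo; Mia before Grace; Pat before Mia
The first task can have nothing scheduled before it, so it must never appear on the right of a 'before'.
Tasks appearing after some 'before': Kate, Pat, Leo, Grace, Mia.
The only task not in that list is Jack → it is first.

Jack


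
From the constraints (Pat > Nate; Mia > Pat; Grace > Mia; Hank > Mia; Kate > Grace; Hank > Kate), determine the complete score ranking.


Constraints: Pat > Nate; Mia > Pat; Grace > Mia; Hank > Mia; Kate > Grace; Hank > Kate
Method: at each step, the next-highest is the one remaining person who never appears on the smaller side of a constraint between remaining people.
  Step 1: remaining {Hank, Grace, Nate, Mia, Kate, Pat}; on the smaller side: {Grace, Nate, Mia, Kate, Pat} → Hank is next (Hank > Mia; Hank > Kate).
  Step 2: remaining {Grace, Nate, Mia, Kate, Pat}; on the smaller side: {Grace, Nate, Mia, Pat} → Kate is next (Kate > Grace).
  Step 3: remaining {Grace, Nate, Mia, Pat}; on the smaller side: {Nate, Mia, Pat} → Grace is next (Grace > Mia).
  Step 4: remaining {Nate, Mia, Pat}; on the smaller side: {Nate, Pat} → Mia is next (Mia > Pat).
  Step 5: remaining {Nate, Pat}; on the smaller side: {Nate} → Pat is next (Pat > Nate).
  Step 6: only Nate remains → lowest.
Final ranking (highest to lowest):

Hank > Kate > Grace > Mia > Pat > Nate


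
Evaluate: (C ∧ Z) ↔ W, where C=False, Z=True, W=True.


C = False, Z = True, W = True
Expression: (C ∧ Z) ↔ W
Step 1: C ∧ Z = False AND True = False
Step 2: (False) ↔ W = (False iff True) = False

False


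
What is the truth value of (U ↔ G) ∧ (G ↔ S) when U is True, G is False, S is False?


U = True, G = False, S = False
Step 1: U ↔ G is true when U and G have the same value. Result: False
Step 2: G ↔ S is true when G and S have the same value. Result: True
Step 3: False ∧ True = False

False


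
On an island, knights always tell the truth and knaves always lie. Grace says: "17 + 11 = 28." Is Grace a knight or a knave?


Statement: "17 + 11 = 28."
Actual: 17 + 11 = 28
Claimed: 28
Statement is TRUE → Grace tells the truth → Knight

Knight


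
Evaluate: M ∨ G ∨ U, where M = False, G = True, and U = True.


M = False, G = True, U = True
Step 1: M ∨ G = False OR True = True
Step 2: True ∨ U = True OR True = True
OR is true when at least one operand is true.

True


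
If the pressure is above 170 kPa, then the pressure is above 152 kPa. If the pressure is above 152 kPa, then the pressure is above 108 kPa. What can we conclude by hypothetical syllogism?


Hypothetical syllogism: P → Q, Q → R ⊢ P → R
Premise 1: the pressure is above 170 kPa → the pressure is above 152 kPa
Premise 2: the pressure is above 152 kPa → the pressure is above 108 kPa
Chain the implications: the middle term (the pressure is above 152 kPa) links the two.
Conclusion: If the pressure is above 170 kPa, then the pressure is above 108 kPa.

If the pressure is above 170 kPa, then the pressure is above 108 kPa.


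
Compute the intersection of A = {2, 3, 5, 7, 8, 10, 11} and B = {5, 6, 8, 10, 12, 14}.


A = {2, 3, 5, 7, 8, 10, 11}
B = {5, 6, 8, 10, 12, 14}
Operation: intersection
Elements in both: 5, 8, 10

{5, 8, 10}


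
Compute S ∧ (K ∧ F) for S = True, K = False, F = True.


S = True, K = False, F = True
Step 1: K ∧ F = False AND True = False
Step 2: S ∧ False = True AND False = False
AND is true only when ALL operands are true.

False


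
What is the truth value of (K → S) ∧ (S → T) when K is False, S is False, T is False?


K = False, S = False, T = False
Step 1: K → S is false only when K=True and S=False. Result: True
Step 2: S → T is false only when S=True and T=False. Result: True
Step 3: True ∧ True = True

True


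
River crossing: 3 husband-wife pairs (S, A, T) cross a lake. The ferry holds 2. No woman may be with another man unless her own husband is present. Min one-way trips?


Label couples S, A, T (H = husband, W = wife).
Counting alone: 6 people, the ferry carries 2 and someone must bring it back, so each round trip nets at most +1 on the far side until the last crossing → at least 9 trips. The jealousy constraint makes 9 impossible; the shortest valid schedule has 11:
1. WS+WA →  (far: WS,WA; near: HS,HA,HT,WT)
2. WS ←       (far: WA; near: HS,HA,HT,WS,WT)
3. WS+WT →  (far: WS,WA,WT; near: HS,HA,HT)
4. WS ←       (far: WA,WT; near: HS,HA,HT,WS)
5. HA+HT →  (far: HA,WA,HT,WT; near: HS,WS)
6. HA+WA ←  (far: HT,WT; near: HS,WS,HA,WA)
7. HS+HA →  (far: HS,HA,HT,WT; near: WS,WA)
8. WT ←       (far: HS,HA,HT; near: WS,WA,WT)
9. WS+WA →  (far: HS,WS,HA,WA,HT; near: WT)
10. HT ←      (far: HS,WS,HA,WA; near: HT,WT)
11. HT+WT → (far: all six; near: empty)
In every state each wife is either with her husband or with no other man.
Minimum trips = 11

11


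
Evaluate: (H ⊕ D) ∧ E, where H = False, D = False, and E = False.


H = False, D = False, E = False
Step 1: H ⊕ D = False XOR False = False
Step 2: False ∧ E = False AND False = False
XOR true when exactly one of H,D is true; then AND with E.

False


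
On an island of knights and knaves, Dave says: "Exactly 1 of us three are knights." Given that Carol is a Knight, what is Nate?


Dave claims exactly 1 knights among Dave, Carol, Nate.
Given: Carol is a Knight.

Case 1: Dave is a Knight (tells truth)
  Then exactly 1 of the three are knights.
  Counting Dave, Carol: 2 knight(s) so far. Need -1 more → impossible.
Case 2: Dave is a Knave (lies)
  Then the count is NOT 1.
  If Nate = Knave, count = 1 = 1 → claim would be true, contradicts lie.
  If Nate = Knight, count = 2 ≠ 1 → lie confirmed ✓

Nate is a Knight.

Knight


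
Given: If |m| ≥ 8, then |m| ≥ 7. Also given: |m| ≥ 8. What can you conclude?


Modus ponens: P → Q, P ⊢ Q
P: |m| ≥ 8
Q: |m| ≥ 7
We have P → Q and P is true.
By modus ponens, Q must be true.

|m| ≥ 7


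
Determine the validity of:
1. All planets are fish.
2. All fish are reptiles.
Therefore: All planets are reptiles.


Premise 1: All planets are fish.
Premise 2: All fish are reptiles.
Conclusion: All planets are reptiles.
Barbara syllogism (AAA-1): All A are B, All B are C → All A are C.
Middle term (fish) distributed in premise 2.

Valid


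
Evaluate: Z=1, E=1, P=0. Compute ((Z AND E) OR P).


Z AND E = 1&1 = 1
1 OR 0 = 1

1


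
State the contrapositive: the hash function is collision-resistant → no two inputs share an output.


Original: If the hash function is collision-resistant, then no two inputs share an output
Contrapositive: If ¬Q, then ¬P
Negate Q: not (no two inputs share an output)
Negate P: not (the hash function is collision-resistant)

If not (no two inputs share an output), then not (the hash function is collision-resistant).


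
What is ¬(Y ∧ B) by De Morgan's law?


De Morgan's law: ¬(P ∧ Q) ≡ ¬P ∨ ¬Q
¬(Y ∧ B) = ¬Y ∨ ¬B

¬Y ∨ ¬B


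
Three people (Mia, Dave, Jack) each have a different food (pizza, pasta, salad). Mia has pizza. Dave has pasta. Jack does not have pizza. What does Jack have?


From clues:
  Dave → pasta
  Mia → pizza
By elimination, Jack gets the remaining.

salad


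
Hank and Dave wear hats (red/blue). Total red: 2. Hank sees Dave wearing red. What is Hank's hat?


Total red = 2, Dave = red
Red accounted for: 1
Remaining for Hank: 1
Hank's hat is red.

red


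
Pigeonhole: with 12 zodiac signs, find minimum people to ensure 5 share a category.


Pigeonhole: to guarantee k in one of n categories, need (k-1)×n + 1.
k = 5, n = 12
Minimum = (5-1) × 12 + 1 = 4 × 12 + 1

49


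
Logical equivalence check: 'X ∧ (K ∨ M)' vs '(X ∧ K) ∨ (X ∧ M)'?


Expression 1: X ∧ (K ∨ M)
Expression 2: (X ∧ K) ∨ (X ∧ M)
Truth table (X K M | Expr1 Expr2):
  T T T |   T     T
  T T F |   T     T
  T F T |   T     T
  T F F |   F     F
  F T T |   F     F
  F T F |   F     F
  F F T |   F     F
  F F F |   F     F
All 8 rows agree, so the expressions are logically equivalent.

Yes


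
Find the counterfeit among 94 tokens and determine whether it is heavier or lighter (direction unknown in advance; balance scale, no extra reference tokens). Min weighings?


Let n = 94. 188 possibilities (n tokens × lighter/heavier); each weighing has 3 outcomes.
Bound for k weighings: say the first weighing puts j tokens on each pan. If it tips, the 2j weighed tokens remain suspects (each with a known direction) and k-1 weighings give 3^(k-1) outcomes; 3^(k-1) is odd, so 2j ≤ 3^(k-1) - 1. If it balances, the n - 2j unweighed tokens remain with direction unknown: 2(n - 2j) ≤ 3^(k-1) - 1 by the same parity argument. Adding, n ≤ (3^(k-1) - 1) + (3^(k-1) - 1)/2 = (3^k - 3)/2, and the classical three-group strategy achieves this (3 tokens in 2 weighings, 12 in 3, 39 in 4, 120 in 5).
So we need the smallest k with (3^k - 3)/2 ≥ 94.
k = 4: (3^4 - 3)/2 = 39 < 94 ✗
k = 5: (3^5 - 3)/2 = 120 ≥ 94 ✓

5


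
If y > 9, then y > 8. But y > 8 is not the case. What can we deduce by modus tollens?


Modus tollens: P → Q, ¬Q ⊢ ¬P
P: y > 9
Q: y > 8
We have P → Q and Q is false.
By modus tollens, P must be false.

It is not the case that y > 9


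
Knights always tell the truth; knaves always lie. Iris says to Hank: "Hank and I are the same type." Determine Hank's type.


Iris says: "Hank and I are the same type."
Case 1: Iris is a Knight (truth-teller)
  Statement is true → they ARE the same → Hank is also a Knight
Case 2: Iris is a Knave (liar)
  Statement is false → they are NOT the same → Hank is a Knight
In both cases, Hank is a Knight.

Knight


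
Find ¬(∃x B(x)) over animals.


Original: ∃x B(x)
Rule: ¬∀→∃, ¬∃→∀, negate predicate.
Negation: ∀x ¬B(x)

∀x ¬B(x)


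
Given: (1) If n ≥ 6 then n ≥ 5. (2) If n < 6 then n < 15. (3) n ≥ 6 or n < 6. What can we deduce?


Constructive dilemma: (P → Q) ∧ (R → S), P ∨ R ⊢ Q ∨ S
Premise 1: n ≥ 6 → n ≥ 5
Premise 2: n < 6 → n < 15
Premise 3: n ≥ 6 ∨ n < 6
Case 1: Assuming n ≥ 6, then by Premise 1, n ≥ 5.
Case 2: Assuming n < 6, then by Premise 2, n < 15.
Since one of n ≥ 6 or n < 6 must hold, we get n ≥ 5 or n < 15.

n ≥ 5 or n < 15.


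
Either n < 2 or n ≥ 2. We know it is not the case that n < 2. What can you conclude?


Disjunctive syllogism: P ∨ Q, ¬P ⊢ Q
Disjunction: n < 2 ∨ n ≥ 2
We know it is not the case that n < 2.
By disjunctive syllogism, the other disjunct must be true.

n ≥ 2


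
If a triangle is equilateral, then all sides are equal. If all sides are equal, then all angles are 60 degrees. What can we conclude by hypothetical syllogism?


Hypothetical syllogism: P → Q, Q → R ⊢ P → R
Premise 1: a triangle is equilateral → all sides are equal
Premise 2: all sides are equal → all angles are 60 degrees
Chain the implications: the middle term (all sides are equal) links the two.
Conclusion: If a triangle is equilateral, then all angles are 60 degrees.

If a triangle is equilateral, then all angles are 60 degrees.


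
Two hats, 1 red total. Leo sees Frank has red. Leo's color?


Total red = 1, Frank = red
Red accounted for: 1
Remaining for Leo: 0
Leo's hat is blue.

blue


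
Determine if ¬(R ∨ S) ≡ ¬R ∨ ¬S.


Expression 1: ¬(R ∨ S)
Expression 2: ¬R ∨ ¬S
Truth table (R S | Expr1 Expr2):
  T T |   F     F
  T F |   F     T   ← differ
  F T |   F     T   ← differ
  F F |   T     T
Counterexample: R=T, S=F gives Expr1 = F but Expr2 = T, so the expressions are NOT logically equivalent.

No


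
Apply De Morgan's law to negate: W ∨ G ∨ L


De Morgan's law: ¬(P ∨ Q ∨ R) ≡ ¬P ∧ ¬Q ∧ ¬R
¬(W ∨ G ∨ L) = ¬W ∧ ¬G ∧ ¬L

¬W ∧ ¬G ∧ ¬L


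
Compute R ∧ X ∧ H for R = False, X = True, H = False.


R = False, X = True, H = False
Step 1: R ∧ X = False AND True = False
Step 2: (False) ∧ H = (False) AND False = False
AND is true only when ALL operands are true.

False


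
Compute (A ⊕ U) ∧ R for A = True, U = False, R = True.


A = True, U = False, R = True
Step 1: A ⊕ U = True XOR False = True
Step 2: True ∧ R = True AND True = True
XOR true when exactly one of A,U is true; then AND with R.

True


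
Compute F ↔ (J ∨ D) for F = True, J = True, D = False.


F = True, J = True, D = False
Step 1: J ∨ D = True OR False = True
Step 2: F ↔ (True): true when both sides have same truth value.
Result: True ↔ True = True

True


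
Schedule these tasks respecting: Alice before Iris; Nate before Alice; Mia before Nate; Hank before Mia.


Constraints: Alice before Iris; Nate before Alice; Mia before Nate; Hank before Mia
Method: repeatedly schedule the remaining task that has no remaining task required before it.
  Step 1: remaining {Alice, Mia, Hank, Nate, Iris}; every task except Hank still has a predecessor pending → schedule Hank.
  Step 2: remaining {Alice, Mia, Nate, Iris}; every task except Mia still has a predecessor pending → schedule Mia.
  Step 3: remaining {Alice, Nate, Iris}; every task except Nate still has a predecessor pending → schedule Nate.
  Step 4: remaining {Alice, Iris}; every task except Alice still has a predecessor pending → schedule Alice.
  Step 5: only Iris remains → schedule Iris.
Resulting order:

Hank → Mia → Nate → Alice → Iris


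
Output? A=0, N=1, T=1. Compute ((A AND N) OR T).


A AND N = 0&1 = 0
0 OR 1 = 1

1


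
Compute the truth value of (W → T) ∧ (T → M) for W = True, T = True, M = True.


W = True, T = True, M = True
Step 1: W → T is false only when W=True and T=False. Result: True
Step 2: T → M is false only when T=True and M=False. Result: True
Step 3: True ∧ True = True

True


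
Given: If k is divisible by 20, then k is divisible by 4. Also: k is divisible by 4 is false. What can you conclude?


Modus tollens: P → Q, ¬Q ⊢ ¬P
P: k is divisible by 20
Q: k is divisible by 4
We have P → Q and Q is false.
By modus tollens, P must be false.

It is not the case that k is divisible by 20


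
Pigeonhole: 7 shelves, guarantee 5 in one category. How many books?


Pigeonhole: to guarantee k in one of n categories, need (k-1)×n + 1.
k = 5, n = 7
Minimum = (5-1) × 7 + 1 = 4 × 7 + 1

29


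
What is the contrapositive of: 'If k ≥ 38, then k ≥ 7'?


Original: If k ≥ 38, then k ≥ 7
Contrapositive: If ¬Q, then ¬P
Negate Q: not (k ≥ 7)
Negate P: not (k ≥ 38)

If not (k ≥ 7), then not (k ≥ 38).


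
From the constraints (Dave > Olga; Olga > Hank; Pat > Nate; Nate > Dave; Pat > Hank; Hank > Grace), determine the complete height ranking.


Constraints: Dave > Olga; Olga > Hank; Pat > Nate; Nate > Dave; Pat > Hank; Hank > Grace
Method: at each step, the next-highest is the one remaining person who never appears on the smaller side of a constraint between remaining people.
  Step 1: remaining {Nate, Grace, Pat, Dave, Hank, Olga}; on the smaller side: {Nate, Grace, Dave, Hank, Olga} → Pat is next (Pat > Nate; Pat > Hank).
  Step 2: remaining {Nate, Grace, Dave, Hank, Olga}; on the smaller side: {Grace, Dave, Hank, Olga} → Nate is next (Nate > Dave).
  Step 3: remaining {Grace, Dave, Hank, Olga}; on the smaller side: {Grace, Hank, Olga} → Dave is next (Dave > Olga).
  Step 4: remaining {Grace, Hank, Olga}; on the smaller side: {Grace, Hank} → Olga is next (Olga > Hank).
  Step 5: remaining {Grace, Hank}; on the smaller side: {Grace} → Hank is next (Hank > Grace).
  Step 6: only Grace remains → lowest.
Final ranking (highest to lowest):

Pat > Nate > Dave > Olga > Hank > Grace


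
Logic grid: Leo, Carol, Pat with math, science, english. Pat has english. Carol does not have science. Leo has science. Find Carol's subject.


From clues:
  Pat → english
  Leo → science
By elimination, Carol gets the remaining.

math


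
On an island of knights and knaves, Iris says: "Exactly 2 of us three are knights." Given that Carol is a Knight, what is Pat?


Iris claims exactly 2 knights among Iris, Carol, Pat.
Given: Carol is a Knight.

Case 1: Iris is a Knight (tells truth)
  Then exactly 2 of the three are knights.
  Counting Iris, Carol: 2 knight(s) so far. Need 0 more → Pat = Knave.
Case 2: Iris is a Knave (lies)
  Then the count is NOT 2.
  If Pat = Knight, count = 2 = 2 → claim would be true, contradicts lie.
  If Pat = Knave, count = 1 ≠ 2 → lie confirmed ✓

Pat is a Knave.

Knave


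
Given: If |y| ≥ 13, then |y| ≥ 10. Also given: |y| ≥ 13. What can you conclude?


Modus ponens: P → Q, P ⊢ Q
P: |y| ≥ 13
Q: |y| ≥ 10
We have P → Q and P is true.
By modus ponens, Q must be true.

|y| ≥ 10


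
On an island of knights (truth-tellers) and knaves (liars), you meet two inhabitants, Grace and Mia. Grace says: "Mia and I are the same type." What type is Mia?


Grace says: "Mia and I are the same type."
Case 1: Grace is a Knight (truth-teller)
  Statement is true → they ARE the same → Mia is also a Knight
Case 2: Grace is a Knave (liar)
  Statement is false → they are NOT the same → Mia is a Knight
In both cases, Mia is a Knight.

Knight


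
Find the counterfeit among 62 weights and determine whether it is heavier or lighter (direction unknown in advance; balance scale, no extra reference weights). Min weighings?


Let n = 62. 124 possibilities (n weights × lighter/heavier); each weighing has 3 outcomes.
Bound for k weighings: say the first weighing puts j weights on each pan. If it tips, the 2j weighed weights remain suspects (each with a known direction) and k-1 weighings give 3^(k-1) outcomes; 3^(k-1) is odd, so 2j ≤ 3^(k-1) - 1. If it balances, the n - 2j unweighed weights remain with direction unknown: 2(n - 2j) ≤ 3^(k-1) - 1 by the same parity argument. Adding, n ≤ (3^(k-1) - 1) + (3^(k-1) - 1)/2 = (3^k - 3)/2, and the classical three-group strategy achieves this (3 weights in 2 weighings, 12 in 3, 39 in 4, 120 in 5).
So we need the smallest k with (3^k - 3)/2 ≥ 62.
k = 4: (3^4 - 3)/2 = 39 < 62 ✗
k = 5: (3^5 - 3)/2 = 120 ≥ 62 ✓

5


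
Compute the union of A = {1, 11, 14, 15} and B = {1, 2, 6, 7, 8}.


A = {1, 11, 14, 15}
B = {1, 2, 6, 7, 8}
Operation: union
All elements combined: 1, 2, 6, 7, 8, 11, 14, 15

{1, 2, 6, 7, 8, 11, 14, 15}


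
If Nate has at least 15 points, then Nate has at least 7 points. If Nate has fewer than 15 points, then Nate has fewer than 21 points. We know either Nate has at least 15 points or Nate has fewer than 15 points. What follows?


Constructive dilemma: (P → Q) ∧ (R → S), P ∨ R ⊢ Q ∨ S
Premise 1: Nate has at least 15 points → Nate has at least 7 points
Premise 2: Nate has fewer than 15 points → Nate has fewer than 21 points
Premise 3: Nate has at least 15 points ∨ Nate has fewer than 15 points
Case 1: Assuming Nate has at least 15 points, then by Premise 1, Nate has at least 7 points.
Case 2: Assuming Nate has fewer than 15 points, then by Premise 2, Nate has fewer than 21 points.
Since one of Nate has at least 15 points or Nate has fewer than 15 points must hold, we get Nate has at least 7 points or Nate has fewer than 21 points.

Nate has at least 7 points or Nate has fewer than 21 points.


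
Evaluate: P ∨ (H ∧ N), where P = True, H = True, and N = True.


P = True, H = True, N = True
Step 1: H ∧ N = True AND True = True
Step 2: P ∨ True = True OR True = True
AND evaluated first (higher precedence); then OR applied.

True


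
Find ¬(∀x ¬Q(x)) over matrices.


Original: ∀x ¬Q(x)
Rule: ¬∀→∃, ¬∃→∀, negate predicate.
Negation: ∃x Q(x)

∃x Q(x)


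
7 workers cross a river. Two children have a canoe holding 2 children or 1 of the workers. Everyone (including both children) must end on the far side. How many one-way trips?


Per crossing of one of the workers: children→, one←, one of the workers→, one← = 4 trips
7 × 4 = 28, + 1 final children→ = 29
Minimum trips = 29

29


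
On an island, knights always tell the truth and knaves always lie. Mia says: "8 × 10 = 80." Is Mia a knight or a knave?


Statement: "8 × 10 = 80."
Actual: 8 × 10 = 80
Claimed: 80
Statement is TRUE → Mia tells the truth → Knight

Knight


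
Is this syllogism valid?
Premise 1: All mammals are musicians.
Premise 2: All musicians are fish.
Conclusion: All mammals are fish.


Premise 1: All mammals are musicians.
Premise 2: All musicians are fish.
Conclusion: All mammals are fish.
Barbara syllogism (AAA-1): All A are B, All B are C → All A are C.
Middle term (musicians) distributed in premise 2.

Valid


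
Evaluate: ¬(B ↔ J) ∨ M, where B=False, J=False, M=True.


B = False, J = False, M = True
Expression: ¬(B ↔ J) ∨ M
Step 1: B ↔ J = (False iff False) = True
Step 2: ¬(B ↔ J) = NOT True = False
Step 3: (False) ∨ M = False OR True = True

True


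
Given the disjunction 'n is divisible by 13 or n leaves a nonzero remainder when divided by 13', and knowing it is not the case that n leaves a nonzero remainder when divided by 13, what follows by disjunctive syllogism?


Disjunctive syllogism: P ∨ Q, ¬P ⊢ Q
Disjunction: n is divisible by 13 ∨ n leaves a nonzero remainder when divided by 13
We know it is not the case that n leaves a nonzero remainder when divided by 13.
By disjunctive syllogism, the other disjunct must be true.

n is divisible by 13


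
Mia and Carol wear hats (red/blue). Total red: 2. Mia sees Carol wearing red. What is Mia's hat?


Total red = 2, Carol = red
Red accounted for: 1
Remaining for Mia: 1
Mia's hat is red.

red


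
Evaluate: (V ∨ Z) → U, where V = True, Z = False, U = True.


V = True, Z = False, U = True
Step 1: V ∨ Z = True OR False = True
Step 2: (True) → U: false only when antecedent=True and U=False.
Result: True

True


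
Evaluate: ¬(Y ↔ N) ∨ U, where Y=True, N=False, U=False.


Y = True, N = False, U = False
Expression: ¬(Y ↔ N) ∨ U
Step 1: Y ↔ N = (True iff False) = False
Step 2: ¬(Y ↔ N) = NOT False = True
Step 3: (True) ∨ U = True OR False = True

True


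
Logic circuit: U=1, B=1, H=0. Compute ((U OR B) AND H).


U OR B = 1|1 = 1
1 AND 0 = 0

0


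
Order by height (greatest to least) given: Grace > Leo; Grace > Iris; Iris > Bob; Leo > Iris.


Constraints: Grace > Leo; Grace > Iris; Iris > Bob; Leo > Iris
Method: at each step, the next-highest is the one remaining person who never appears on the smaller side of a constraint between remaining people.
  Step 1: remaining {Bob, Iris, Leo, Grace}; on the smaller side: {Bob, Iris, Leo} → Grace is next (Grace > Leo; Grace > Iris).
  Step 2: remaining {Bob, Iris, Leo}; on the smaller side: {Bob, Iris} → Leo is next (Leo > Iris).
  Step 3: remaining {Bob, Iris}; on the smaller side: {Bob} → Iris is next (Iris > Bob).
  Step 4: only Bob remains → lowest.
Final ranking (highest to lowest):

Grace > Leo > Iris > Bob


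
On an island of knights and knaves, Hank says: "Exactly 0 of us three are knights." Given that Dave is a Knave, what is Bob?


Hank claims exactly 0 knights among Hank, Dave, Bob.
Given: Dave is a Knave.

Case 1: Hank is a Knight (tells truth)
  Then exactly 0 of the three are knights.
  Counting Hank, Dave: 1 knight(s) so far. Need -1 more → impossible.
Case 2: Hank is a Knave (lies)
  Then the count is NOT 0.
  If Bob = Knave, count = 0 = 0 → claim would be true, contradicts lie.
  If Bob = Knight, count = 1 ≠ 0 → lie confirmed ✓

Bob is a Knight.

Knight


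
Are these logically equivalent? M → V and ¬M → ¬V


Expression 1: M → V
Expression 2: ¬M → ¬V
Truth table (M V | Expr1 Expr2):
  T T |   T     T
  T F |   F     T   ← differ
  F T |   T     F   ← differ
  F F |   T     T
Counterexample: M=T, V=F gives Expr1 = F but Expr2 = T, so the expressions are NOT logically equivalent.

No


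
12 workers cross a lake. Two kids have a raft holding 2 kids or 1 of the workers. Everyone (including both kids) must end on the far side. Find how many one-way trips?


Per crossing of one of the workers: kids→, one←, one of the workers→, one← = 4 trips
12 × 4 = 48, + 1 final kids→ = 49
Minimum trips = 49

49


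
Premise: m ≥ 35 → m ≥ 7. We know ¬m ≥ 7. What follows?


Modus tollens: P → Q, ¬Q ⊢ ¬P
P: m ≥ 35
Q: m ≥ 7
We have P → Q and Q is false.
By modus tollens, P must be false.

It is not the case that m ≥ 35


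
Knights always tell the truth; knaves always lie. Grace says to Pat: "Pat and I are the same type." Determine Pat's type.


Grace says: "Pat and I are the same type."
Case 1: Grace is a Knight (truth-teller)
  Statement is true → they ARE the same → Pat is also a Knight
Case 2: Grace is a Knave (liar)
  Statement is false → they are NOT the same → Pat is a Knight
In both cases, Pat is a Knight.

Knight


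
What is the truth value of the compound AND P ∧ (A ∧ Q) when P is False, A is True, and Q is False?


P = False, A = True, Q = False
Step 1: A ∧ Q = True AND False = False
Step 2: P ∧ False = False AND False = False
AND is true only when ALL operands are true.

False


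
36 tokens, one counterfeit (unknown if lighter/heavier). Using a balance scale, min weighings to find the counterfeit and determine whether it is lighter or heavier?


Let n = 36. 72 possibilities (n tokens × lighter/heavier); each weighing has 3 outcomes.
Bound for k weighings: say the first weighing puts j tokens on each pan. If it tips, the 2j weighed tokens remain suspects (each with a known direction) and k-1 weighings give 3^(k-1) outcomes; 3^(k-1) is odd, so 2j ≤ 3^(k-1) - 1. If it balances, the n - 2j unweighed tokens remain with direction unknown: 2(n - 2j) ≤ 3^(k-1) - 1 by the same parity argument. Adding, n ≤ (3^(k-1) - 1) + (3^(k-1) - 1)/2 = (3^k - 3)/2, and the classical three-group strategy achieves this (3 tokens in 2 weighings, 12 in 3, 39 in 4, 120 in 5).
So we need the smallest k with (3^k - 3)/2 ≥ 36.
k = 3: (3^3 - 3)/2 = 12 < 36 ✗
k = 4: (3^4 - 3)/2 = 39 ≥ 36 ✓

4


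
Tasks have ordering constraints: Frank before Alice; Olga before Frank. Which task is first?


Constraints: Frank before Alice; Olga before Frank
The first task can have nothing scheduled before it, so it must never appear on the right of a 'before'.
Tasks appearing after some 'before': Alice, Frank.
The only task not in that list is Olga → it is first.

Olga


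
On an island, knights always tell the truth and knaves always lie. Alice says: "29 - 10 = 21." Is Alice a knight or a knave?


Statement: "29 - 10 = 21."
Actual: 29 - 10 = 19
Claimed: 21
Statement is FALSE → Alice lies → Knave

Knave


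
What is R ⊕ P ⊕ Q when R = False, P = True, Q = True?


R = False, P = True, Q = True
Step 1: R ⊕ P = False XOR True = True
Step 2: True ⊕ Q = True XOR True = False
XOR is true when an odd number of operands are true.

False


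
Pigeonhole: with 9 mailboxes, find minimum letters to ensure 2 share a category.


Pigeonhole: to guarantee k in one of n categories, need (k-1)×n + 1.
k = 2, n = 9
Minimum = (2-1) × 9 + 1 = 1 × 9 + 1

10


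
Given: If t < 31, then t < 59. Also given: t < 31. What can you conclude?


Modus ponens: P → Q, P ⊢ Q
P: t < 31
Q: t < 59
We have P → Q and P is true.
By modus ponens, Q must be true.

t < 59


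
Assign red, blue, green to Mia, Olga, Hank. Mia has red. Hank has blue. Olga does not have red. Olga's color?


From clues:
  Hank → blue
  Mia → red
By elimination, Olga gets the remaining.

green


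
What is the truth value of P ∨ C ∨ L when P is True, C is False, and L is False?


P = True, C = False, L = False
Step 1: P ∨ C = True OR False = True
Step 2: True ∨ L = True OR False = True
OR is true when at least one operand is true.

True


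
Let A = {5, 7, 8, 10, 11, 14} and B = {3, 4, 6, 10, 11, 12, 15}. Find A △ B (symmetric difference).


A = {5, 7, 8, 10, 11, 14}
B = {3, 4, 6, 10, 11, 12, 15}
Operation: symmetric difference
In A only: [5, 7, 8, 14], in B only: [3, 4, 6, 12, 15]

{3, 4, 5, 6, 7, 8, 12, 14, 15}


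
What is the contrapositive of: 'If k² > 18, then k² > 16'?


Original: If k² > 18, then k² > 16
Contrapositive: If ¬Q, then ¬P
Negate Q: not (k² > 16)
Negate P: not (k² > 18)

If not (k² > 16), then not (k² > 18).


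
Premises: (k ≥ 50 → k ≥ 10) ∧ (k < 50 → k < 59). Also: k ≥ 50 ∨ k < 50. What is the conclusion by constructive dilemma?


Constructive dilemma: (P → Q) ∧ (R → S), P ∨ R ⊢ Q ∨ S
Premise 1: k ≥ 50 → k ≥ 10
Premise 2: k < 50 → k < 59
Premise 3: k ≥ 50 ∨ k < 50
Case 1: Assuming k ≥ 50, then by Premise 1, k ≥ 10.
Case 2: Assuming k < 50, then by Premise 2, k < 59.
Since one of k ≥ 50 or k < 50 must hold, we get k ≥ 10 or k < 59.

k ≥ 10 or k < 59.


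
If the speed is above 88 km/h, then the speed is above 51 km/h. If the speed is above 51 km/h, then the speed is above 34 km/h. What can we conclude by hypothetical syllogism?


Hypothetical syllogism: P → Q, Q → R ⊢ P → R
Premise 1: the speed is above 88 km/h → the speed is above 51 km/h
Premise 2: the speed is above 51 km/h → the speed is above 34 km/h
Chain the implications: the middle term (the speed is above 51 km/h) links the two.
Conclusion: If the speed is above 88 km/h, then the speed is above 34 km/h.

If the speed is above 88 km/h, then the speed is above 34 km/h.


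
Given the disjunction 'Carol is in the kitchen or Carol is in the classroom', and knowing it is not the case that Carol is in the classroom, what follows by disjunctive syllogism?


Disjunctive syllogism: P ∨ Q, ¬P ⊢ Q
Disjunction: Carol is in the kitchen ∨ Carol is in the classroom
We know it is not the case that Carol is in the classroom.
By disjunctive syllogism, the other disjunct must be true.

Carol is in the kitchen


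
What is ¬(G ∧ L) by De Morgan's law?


De Morgan's law: ¬(P ∧ Q) ≡ ¬P ∨ ¬Q
¬(G ∧ L) = ¬G ∨ ¬L

¬G ∨ ¬L


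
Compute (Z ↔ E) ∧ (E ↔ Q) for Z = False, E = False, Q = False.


Z = False, E = False, Q = False
Step 1: Z ↔ E is true when Z and E have the same value. Result: True
Step 2: E ↔ Q is true when E and Q have the same value. Result: True
Step 3: True ∧ True = True

True


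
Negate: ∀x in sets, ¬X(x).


Original: ∀x ¬X(x)
Rule: ¬∀→∃, ¬∃→∀, negate predicate.
Negation: ∃x X(x)

∃x X(x)


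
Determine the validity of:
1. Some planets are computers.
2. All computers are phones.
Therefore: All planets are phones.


Premise 1: Some planets are computers.
Premise 2: All computers are phones.
Conclusion: All planets are phones.
Fallacy: illicit minor. The minor term (planets) is distributed in the conclusion ('All planets ...') but undistributed in its premise ('Some planets are computers' doesn't cover all planets).
Only 'Some planets are phones' follows, not 'All'.

Invalid


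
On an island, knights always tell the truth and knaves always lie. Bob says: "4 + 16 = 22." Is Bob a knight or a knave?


Statement: "4 + 16 = 22."
Actual: 4 + 16 = 20
Claimed: 22
Statement is FALSE → Bob lies → Knave

Knave


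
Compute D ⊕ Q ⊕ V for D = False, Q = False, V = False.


D = False, Q = False, V = False
Step 1: D ⊕ Q = False XOR False = False
Step 2: False ⊕ V = False XOR False = False
XOR is true when an odd number of operands are true.

False


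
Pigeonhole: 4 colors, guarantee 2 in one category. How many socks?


Pigeonhole: to guarantee k in one of n categories, need (k-1)×n + 1.
k = 2, n = 4
Minimum = (2-1) × 4 + 1 = 1 × 4 + 1

5


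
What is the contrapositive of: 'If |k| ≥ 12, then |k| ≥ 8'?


Original: If |k| ≥ 12, then |k| ≥ 8
Contrapositive: If ¬Q, then ¬P
Negate Q: not (|k| ≥ 8)
Negate P: not (|k| ≥ 12)

If not (|k| ≥ 8), then not (|k| ≥ 12).


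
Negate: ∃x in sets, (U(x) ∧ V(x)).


Original: ∃x (U(x) ∧ V(x))
Rule: ¬∀→∃, ¬∃→∀, negate predicate.
Negation: ∀x (¬U(x) ∨ ¬V(x))

∀x (¬U(x) ∨ ¬V(x))


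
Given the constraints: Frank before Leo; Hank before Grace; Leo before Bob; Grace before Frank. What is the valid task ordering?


Constraints: Frank before Leo; Hank before Grace; Leo before Bob; Grace before Frank
Method: repeatedly schedule the remaining task that has no remaining task required before it.
  Step 1: remaining {Hank, Bob, Leo, Frank, Grace}; every task except Hank still has a predecessor pending → schedule Hank.
  Step 2: remaining {Bob, Leo, Frank, Grace}; every task except Grace still has a predecessor pending → schedule Grace.
  Step 3: remaining {Bob, Leo, Frank}; every task except Frank still has a predecessor pending → schedule Frank.
  Step 4: remaining {Bob, Leo}; every task except Leo still has a predecessor pending → schedule Leo.
  Step 5: only Bob remains → schedule Bob.
Resulting order:

Hank → Grace → Frank → Leo → Bob


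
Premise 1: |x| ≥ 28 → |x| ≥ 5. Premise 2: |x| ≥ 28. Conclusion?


Modus ponens: P → Q, P ⊢ Q
P: |x| ≥ 28
Q: |x| ≥ 5
We have P → Q and P is true.
By modus ponens, Q must be true.

|x| ≥ 5


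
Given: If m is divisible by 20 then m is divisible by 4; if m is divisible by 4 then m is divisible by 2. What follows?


Hypothetical syllogism: P → Q, Q → R ⊢ P → R
Premise 1: m is divisible by 20 → m is divisible by 4
Premise 2: m is divisible by 4 → m is divisible by 2
Chain the implications: the middle term (m is divisible by 4) links the two.
Conclusion: If m is divisible by 20, then m is divisible by 2.

If m is divisible by 20, then m is divisible by 2.


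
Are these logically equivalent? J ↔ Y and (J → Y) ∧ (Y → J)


Expression 1: J ↔ Y
Expression 2: (J → Y) ∧ (Y → J)
Truth table (J Y | Expr1 Expr2):
  T T |   T     T
  T F |   F     F
  F T |   F     F
  F F |   T     T
All 4 rows agree, so the expressions are logically equivalent.

Yes


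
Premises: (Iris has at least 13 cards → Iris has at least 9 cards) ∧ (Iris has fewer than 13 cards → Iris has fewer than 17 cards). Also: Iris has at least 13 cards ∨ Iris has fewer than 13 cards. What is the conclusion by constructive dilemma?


Constructive dilemma: (P → Q) ∧ (R → S), P ∨ R ⊢ Q ∨ S
Premise 1: Iris has at least 13 cards → Iris has at least 9 cards
Premise 2: Iris has fewer than 13 cards → Iris has fewer than 17 cards
Premise 3: Iris has at least 13 cards ∨ Iris has fewer than 13 cards
Case 1: Assuming Iris has at least 13 cards, then by Premise 1, Iris has at least 9 cards.
Case 2: Assuming Iris has fewer than 13 cards, then by Premise 2, Iris has fewer than 17 cards.
Since one of Iris has at least 13 cards or Iris has fewer than 13 cards must hold, we get Iris has at least 9 cards or Iris has fewer than 17 cards.

Iris has at least 9 cards or Iris has fewer than 17 cards.


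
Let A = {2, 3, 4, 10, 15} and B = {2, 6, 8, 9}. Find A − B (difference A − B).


A = {2, 3, 4, 10, 15}
B = {2, 6, 8, 9}
Operation: difference A − B
In A but not B: 3, 4, 10, 15

{3, 4, 10, 15}


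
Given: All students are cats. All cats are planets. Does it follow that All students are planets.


Premise 1: All students are cats.
Premise 2: All cats are planets.
Conclusion: All students are planets.
Barbara syllogism (AAA-1): All A are B, All B are C → All A are C.
Middle term (cats) distributed in premise 2.

Valid


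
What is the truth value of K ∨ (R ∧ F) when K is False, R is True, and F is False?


K = False, R = True, F = False
Step 1: R ∧ F = True AND False = False
Step 2: K ∨ False = False OR False = False
AND evaluated first (higher precedence); then OR applied.

False


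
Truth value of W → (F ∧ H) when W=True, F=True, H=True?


W = True, F = True, H = True
Expression: W → (F ∧ H)
Step 1: F ∧ H = True AND True = True
Step 2: W → (True) = True → True = True

True


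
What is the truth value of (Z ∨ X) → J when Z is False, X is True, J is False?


Z = False, X = True, J = False
Step 1: Z ∨ X = False OR True = True
Step 2: (True) → J: false only when antecedent=True and J=False.
Result: False

False


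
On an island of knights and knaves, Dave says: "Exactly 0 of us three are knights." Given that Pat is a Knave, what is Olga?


Dave claims exactly 0 knights among Dave, Pat, Olga.
Given: Pat is a Knave.

Case 1: Dave is a Knight (tells truth)
  Then exactly 0 of the three are knights.
  Counting Dave, Pat: 1 knight(s) so far. Need -1 more → impossible.
Case 2: Dave is a Knave (lies)
  Then the count is NOT 0.
  If Olga = Knave, count = 0 = 0 → claim would be true, contradicts lie.
  If Olga = Knight, count = 1 ≠ 0 → lie confirmed ✓

Olga is a Knight.

Knight


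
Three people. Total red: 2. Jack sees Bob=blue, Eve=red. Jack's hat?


Total red = 2, seen red = 1
Own red = 2 - 1 = 1
Jack's hat is red.

red


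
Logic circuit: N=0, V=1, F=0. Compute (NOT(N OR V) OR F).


N OR V = 1
NOT(1) = 0
0 OR 0 = 0

0


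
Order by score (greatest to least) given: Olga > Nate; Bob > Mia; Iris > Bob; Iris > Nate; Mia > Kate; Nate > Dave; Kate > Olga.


Constraints: Olga > Nate; Bob > Mia; Iris > Bob; Iris > Nate; Mia > Kate; Nate > Dave; Kate > Olga
Method: at each step, the next-highest is the one remaining person who never appears on the smaller side of a constraint between remaining people.
  Step 1: remaining {Dave, Olga, Kate, Mia, Nate, Iris, Bob}; on the smaller side: {Dave, Olga, Kate, Mia, Nate, Bob} → Iris is next (Iris > Bob; Iris > Nate).
  Step 2: remaining {Dave, Olga, Kate, Mia, Nate, Bob}; on the smaller side: {Dave, Olga, Kate, Mia, Nate} → Bob is next (Bob > Mia).
  Step 3: remaining {Dave, Olga, Kate, Mia, Nate}; on the smaller side: {Dave, Olga, Kate, Nate} → Mia is next (Mia > Kate).
  Step 4: remaining {Dave, Olga, Kate, Nate}; on the smaller side: {Dave, Olga, Nate} → Kate is next (Kate > Olga).
  Step 5: remaining {Dave, Olga, Nate}; on the smaller side: {Dave, Nate} → Olga is next (Olga > Nate).
  Step 6: remaining {Dave, Nate}; on the smaller side: {Dave} → Nate is next (Nate > Dave).
  Step 7: only Dave remains → lowest.
Final ranking (highest to lowest):

Iris > Bob > Mia > Kate > Olga > Nate > Dave
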